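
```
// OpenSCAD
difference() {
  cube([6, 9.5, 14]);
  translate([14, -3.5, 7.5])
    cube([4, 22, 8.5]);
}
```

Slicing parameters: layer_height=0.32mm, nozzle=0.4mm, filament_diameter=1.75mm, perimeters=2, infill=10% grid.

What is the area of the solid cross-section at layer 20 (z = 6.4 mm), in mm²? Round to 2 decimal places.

57.00 mm²

At z = 6.4 mm: the 6×9.5 cube contributes its full rectangle (area 57.00 mm²); the cube at (14, -3.5) does not reach this height (z outside [7.5, 16]); Subtracting the remaining from the first: none of the subtracted shapes is present at this height, so the 6×9.5 cube is unchanged — area = 57.00 mm². Overall, the cross-section is a single solid region. Net area = 57.00 mm².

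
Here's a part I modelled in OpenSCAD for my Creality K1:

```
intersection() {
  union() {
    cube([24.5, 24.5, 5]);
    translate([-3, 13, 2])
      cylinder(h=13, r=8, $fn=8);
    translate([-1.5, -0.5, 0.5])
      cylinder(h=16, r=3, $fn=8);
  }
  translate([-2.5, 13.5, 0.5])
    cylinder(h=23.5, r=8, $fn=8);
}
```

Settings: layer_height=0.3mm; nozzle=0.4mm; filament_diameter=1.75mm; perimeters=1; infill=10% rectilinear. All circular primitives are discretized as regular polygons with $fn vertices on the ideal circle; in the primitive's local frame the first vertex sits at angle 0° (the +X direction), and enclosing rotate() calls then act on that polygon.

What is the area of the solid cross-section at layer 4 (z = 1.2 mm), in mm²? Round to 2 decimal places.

53.10 mm²

At z = 1.2 mm: the 24.5×24.5 cube contributes its full rectangle (area 600.25 mm²); the cylinder at (-3, 13) is not intersected at this z (z outside [2, 15]); the cylinder at (-1.5, -0.5): section is a regular 8-gon, circumradius r=3 (area = (8/2)·3.000²·sin(360°/8) = 25.46 mm²); Merging all regions: the regions partially overlap — summed areas 625.71 mm² minus the doubly-counted overlap 1.63 mm² gives 624.07 mm² — area = 624.07 mm²; the r=8 cylinder at (-2.5, 13.5) contributes a regular 8-gon of circumradius 8 (area = (8/2)·8.000²·sin(360°/8) = 181.02 mm²); Taking the intersection: the r=8 cylinder at (-2.5, 13.5) partially overlaps the result so far; clipping to the common part keeps 53.10 mm² — area = 53.10 mm². Overall, the cross-section is a single solid region. Net area = 53.10 mm².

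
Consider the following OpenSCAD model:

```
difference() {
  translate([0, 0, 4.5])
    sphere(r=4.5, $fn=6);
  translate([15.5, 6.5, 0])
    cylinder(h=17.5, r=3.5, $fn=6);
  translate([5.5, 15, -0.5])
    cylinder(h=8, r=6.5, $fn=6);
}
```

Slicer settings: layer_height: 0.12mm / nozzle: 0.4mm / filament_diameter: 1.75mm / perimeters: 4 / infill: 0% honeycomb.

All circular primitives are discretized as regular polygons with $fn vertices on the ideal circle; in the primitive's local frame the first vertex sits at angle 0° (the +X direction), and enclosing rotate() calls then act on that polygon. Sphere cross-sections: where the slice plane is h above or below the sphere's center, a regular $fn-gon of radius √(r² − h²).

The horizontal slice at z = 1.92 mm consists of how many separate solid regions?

At z = 1.92 mm: the r=4.5 sphere slices to a regular 6-gon of circumradius 3.687 (√(r²−h²) with h=2.58 from center); the cylinder at (15.5, 6.5): section is a regular 6-gon, circumradius r=3.5; the cylinder at (5.5, 15): section is a regular 6-gon, circumradius r=6.5; After the difference (first − rest): starting from the r=4.5 sphere, the r=3.5 cylinder at (15.5, 6.5) misses the remaining region (no effect); the r=6.5 cylinder at (5.5, 15) misses the remaining region (no effect) — 1 connected region. The result has 1 disconnected region.

1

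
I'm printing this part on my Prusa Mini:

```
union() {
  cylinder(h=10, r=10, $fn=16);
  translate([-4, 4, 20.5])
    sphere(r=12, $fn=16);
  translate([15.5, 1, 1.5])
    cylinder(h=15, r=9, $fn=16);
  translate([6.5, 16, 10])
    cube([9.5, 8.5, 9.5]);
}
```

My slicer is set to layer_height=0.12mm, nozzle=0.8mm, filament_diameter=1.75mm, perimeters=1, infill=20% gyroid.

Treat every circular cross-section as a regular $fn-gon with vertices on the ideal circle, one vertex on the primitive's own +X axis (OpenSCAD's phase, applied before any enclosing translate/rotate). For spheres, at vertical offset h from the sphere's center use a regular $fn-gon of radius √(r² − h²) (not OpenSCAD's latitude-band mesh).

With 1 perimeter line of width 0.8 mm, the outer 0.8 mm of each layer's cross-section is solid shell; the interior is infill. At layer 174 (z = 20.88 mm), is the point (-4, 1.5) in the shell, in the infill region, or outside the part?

infill

At z = 20.88 mm: the cylinder is absent (z outside [0, 10]); the r=12 sphere at (-4, 4) contributes a regular 16-gon of circumradius √(12²−0.38²) = 11.994; the cylinder at (15.5, 1) does not reach this height (z outside [1.5, 16.5]); the cube at (6.5, 16) is not intersected at this z (z outside [10, 19.5]); Merging all regions: only the r=12 sphere at (-4, 4) is present, so the union is just that shape — 1 connected region. Overall, the cross-section is a single solid region. The nearest boundary edge runs (-8.59, -7.08)→(-4.00, -7.99); distance from the point to it = 9.31 mm. The point is inside the cross-section and 9.31 mm from the nearest boundary — more than the 0.8 mm shell width (1 × 0.8), so it's in the infill interior.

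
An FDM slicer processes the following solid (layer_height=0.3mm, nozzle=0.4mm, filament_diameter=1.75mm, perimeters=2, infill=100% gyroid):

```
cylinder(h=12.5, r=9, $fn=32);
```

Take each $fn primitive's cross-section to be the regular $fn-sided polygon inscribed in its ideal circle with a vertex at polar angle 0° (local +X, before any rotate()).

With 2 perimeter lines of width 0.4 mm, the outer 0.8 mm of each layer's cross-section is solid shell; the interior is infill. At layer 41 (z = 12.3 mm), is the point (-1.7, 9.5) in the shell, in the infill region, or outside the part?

At z = 12.3 mm: the r=9 cylinder gives a regular 32-gon of circumradius 9 (constant along its height). Overall, the cross-section is a single solid region. The nearest boundary edge runs (0.00, 9.00)→(-1.76, 8.83); distance from the point to it = 0.66 mm. The point is not inside any of the regions above, so it lies outside the cross-section (0.66 mm from the nearest boundary).

outside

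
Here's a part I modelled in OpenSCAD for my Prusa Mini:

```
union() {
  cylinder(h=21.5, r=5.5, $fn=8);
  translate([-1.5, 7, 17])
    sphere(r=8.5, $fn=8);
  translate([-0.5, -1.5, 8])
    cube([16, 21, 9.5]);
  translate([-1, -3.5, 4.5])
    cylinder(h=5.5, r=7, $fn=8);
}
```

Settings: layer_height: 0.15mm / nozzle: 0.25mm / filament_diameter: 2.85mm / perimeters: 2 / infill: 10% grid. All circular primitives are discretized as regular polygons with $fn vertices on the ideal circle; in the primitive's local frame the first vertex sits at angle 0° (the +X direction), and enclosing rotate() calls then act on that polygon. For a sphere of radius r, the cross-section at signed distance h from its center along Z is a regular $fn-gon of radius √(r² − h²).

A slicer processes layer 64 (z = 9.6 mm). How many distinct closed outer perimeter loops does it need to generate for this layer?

At z = 9.6 mm: the r=5.5 cylinder contributes a regular 8-gon of circumradius 5.5; the sphere at (-1.5, 7): section is a regular 8-gon, circumradius = √(r²−h²) = √(8.5²−7.4²) = 4.182; the 16×21 cube at (-0.5, -1.5) contributes its full rectangle; the cylinder at (-1, -3.5): section is a regular 8-gon, circumradius r=7; Taking the union: the regions partially overlap (shared area 119.89 mm²), so overlapping operands fuse into one piece — 1 connected region. The result has 1 disconnected region.

1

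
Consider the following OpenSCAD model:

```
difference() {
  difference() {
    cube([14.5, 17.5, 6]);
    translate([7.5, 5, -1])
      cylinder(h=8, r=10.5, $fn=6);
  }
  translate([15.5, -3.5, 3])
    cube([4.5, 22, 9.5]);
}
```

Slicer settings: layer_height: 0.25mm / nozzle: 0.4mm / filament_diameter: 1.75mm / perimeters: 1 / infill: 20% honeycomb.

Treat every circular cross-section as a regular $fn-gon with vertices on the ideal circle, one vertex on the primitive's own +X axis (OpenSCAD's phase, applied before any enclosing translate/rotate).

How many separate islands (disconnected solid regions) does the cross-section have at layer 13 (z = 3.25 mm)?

1

At z = 3.25 mm: the cube (footprint 14.5×17.5) is included at this height; the r=10.5 cylinder at (7.5, 5) contributes a regular 6-gon of circumradius 10.5; After the difference (first − rest): starting from the 14.5×17.5 cube, the r=10.5 cylinder at (7.5, 5) partially overlaps it — only the 197.32 mm² overlap (of its 286.44 mm²) is removed, clipping the outline — 1 connected region; the cube at (15.5, -3.5) is present — its section is the full 4.5×22 rectangle; Taking the first minus the rest: starting from the result so far, the 4.5×22 cube at (15.5, -3.5) misses the remaining region (no effect) — 1 connected region. Overall, the cross-section is a single solid region. Island count = 1.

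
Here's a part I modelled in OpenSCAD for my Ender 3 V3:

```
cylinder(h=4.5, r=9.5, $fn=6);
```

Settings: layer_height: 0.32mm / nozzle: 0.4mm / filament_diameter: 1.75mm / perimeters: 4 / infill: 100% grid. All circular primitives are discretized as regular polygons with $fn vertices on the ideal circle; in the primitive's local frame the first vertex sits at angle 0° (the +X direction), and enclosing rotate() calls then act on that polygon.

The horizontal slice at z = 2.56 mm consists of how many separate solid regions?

1

At z = 2.56 mm: the cylinder: section is a regular 6-gon, circumradius r=9.5. The result has 1 disconnected region.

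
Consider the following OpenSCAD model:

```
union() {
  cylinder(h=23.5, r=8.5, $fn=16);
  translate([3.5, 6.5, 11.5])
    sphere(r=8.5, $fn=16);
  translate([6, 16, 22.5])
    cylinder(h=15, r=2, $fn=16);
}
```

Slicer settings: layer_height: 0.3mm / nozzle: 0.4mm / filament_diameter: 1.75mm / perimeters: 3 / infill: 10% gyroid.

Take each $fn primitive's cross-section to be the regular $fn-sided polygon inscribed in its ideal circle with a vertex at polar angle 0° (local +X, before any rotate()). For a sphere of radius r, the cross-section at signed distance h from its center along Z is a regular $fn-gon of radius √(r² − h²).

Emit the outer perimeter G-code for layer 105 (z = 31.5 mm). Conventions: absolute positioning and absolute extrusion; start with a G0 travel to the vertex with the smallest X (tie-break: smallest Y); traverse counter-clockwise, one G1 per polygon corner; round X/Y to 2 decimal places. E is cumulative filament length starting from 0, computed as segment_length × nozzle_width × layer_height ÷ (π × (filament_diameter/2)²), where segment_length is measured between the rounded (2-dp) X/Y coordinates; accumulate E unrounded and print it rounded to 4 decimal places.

G0 X4.00 Y16.00 Z31.50
G1 X4.15 Y15.23 E0.0391
G1 X4.59 Y14.59 E0.0779
G1 X5.23 Y14.15 E0.1166
G1 X6.00 Y14.00 E0.1558
G1 X6.77 Y14.15 E0.1949
G1 X7.41 Y14.59 E0.2337
G1 X7.85 Y15.23 E0.2724
G1 X8.00 Y16.00 E0.3115
G1 X7.85 Y16.77 E0.3507
G1 X7.41 Y17.41 E0.3894
G1 X6.77 Y17.85 E0.4282
G1 X6.00 Y18.00 E0.4673
G1 X5.23 Y17.85 E0.5064
G1 X4.59 Y17.41 E0.5452
G1 X4.15 Y16.77 E0.5839
G1 X4.00 Y16.00 E0.6231

At z = 31.5 mm: the cylinder is absent (z outside [0, 23.5]); the sphere at (3.5, 6.5) is not intersected at this z (|z−center|=20.000 > r=8.5); the r=2 cylinder at (6, 16) contributes a regular 16-gon of circumradius 2; Combining (union): only the r=2 cylinder at (6, 16) is present, so the union is just that shape — 1 connected region. The outline is a single polygon with 16 vertices. Extrusion per mm of travel: 0.4 × 0.3 / (π × 0.875²) = 0.049890. Accumulating E over each segment gives final E = 0.6231.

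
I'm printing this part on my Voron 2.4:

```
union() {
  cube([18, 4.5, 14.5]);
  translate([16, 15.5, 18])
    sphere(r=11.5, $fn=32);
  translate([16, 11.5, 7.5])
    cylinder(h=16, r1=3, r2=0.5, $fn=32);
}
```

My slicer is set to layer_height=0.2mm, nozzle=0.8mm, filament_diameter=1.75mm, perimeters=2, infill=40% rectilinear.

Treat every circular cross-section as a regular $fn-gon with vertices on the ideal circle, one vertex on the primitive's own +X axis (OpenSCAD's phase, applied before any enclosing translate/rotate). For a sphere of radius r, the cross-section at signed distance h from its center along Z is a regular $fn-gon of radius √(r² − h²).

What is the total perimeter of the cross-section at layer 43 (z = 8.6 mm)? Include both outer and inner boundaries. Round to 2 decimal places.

At z = 8.6 mm: the cube is present — its section is the full 18×4.5 rectangle (perimeter 45.00 mm); the r=11.5 sphere at (16, 15.5) contributes a regular 32-gon of circumradius √(11.5²−9.4²) = 6.625 (perimeter = 2·32·6.625·sin(180°/32) = 41.56 mm); the cone at (16, 11.5) (r1=3→r2=0.5) has section circumradius 2.828 here — a regular 32-gon (perimeter = 2·32·2.828·sin(180°/32) = 17.74 mm); Combining (union): the regions partially overlap (shared area 24.56 mm²), so the edge portions inside another operand are dropped and the merged outline is re-measured after clipping — boundary = 86.66 mm. Overall, the cross-section has 2 separate islands. Total boundary length (outer) = 86.66 mm.

86.66 mm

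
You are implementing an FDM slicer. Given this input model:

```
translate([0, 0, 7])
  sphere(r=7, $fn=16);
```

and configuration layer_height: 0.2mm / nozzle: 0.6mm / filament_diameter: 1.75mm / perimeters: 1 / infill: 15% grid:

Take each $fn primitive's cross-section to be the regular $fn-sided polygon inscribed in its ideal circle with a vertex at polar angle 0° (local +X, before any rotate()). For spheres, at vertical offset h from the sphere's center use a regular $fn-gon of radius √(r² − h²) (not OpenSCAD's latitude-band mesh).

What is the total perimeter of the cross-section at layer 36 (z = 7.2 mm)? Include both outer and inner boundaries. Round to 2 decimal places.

43.68 mm

At z = 7.2 mm: the sphere: section is a regular 16-gon, circumradius = √(r²−h²) = √(7²−0.2²) = 6.997 (perimeter = 2·16·6.997·sin(180°/16) = 43.68 mm). Overall, the cross-section is a single solid region. Total boundary length (outer) = 43.68 mm.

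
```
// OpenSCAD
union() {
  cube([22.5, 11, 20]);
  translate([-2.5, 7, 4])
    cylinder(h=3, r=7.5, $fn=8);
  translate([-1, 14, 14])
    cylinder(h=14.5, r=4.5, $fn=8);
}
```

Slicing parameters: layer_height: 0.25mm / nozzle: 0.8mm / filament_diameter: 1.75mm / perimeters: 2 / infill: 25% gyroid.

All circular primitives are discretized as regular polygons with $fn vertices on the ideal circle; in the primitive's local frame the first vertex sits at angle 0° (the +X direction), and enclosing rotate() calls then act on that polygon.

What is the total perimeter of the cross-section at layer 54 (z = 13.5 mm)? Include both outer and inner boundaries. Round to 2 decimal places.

67.00 mm

At z = 13.5 mm: the cube (footprint 22.5×11) is included at this height (perimeter 67.00 mm); the cylinder at (-2.5, 7) is absent (z outside [4, 7]); the cylinder at (-1, 14) is not intersected at this z (z outside [14, 28.5]); Taking the union: only the 22.5×11 cube is present, so the union is just that shape — boundary = 67.00 mm. Overall, the cross-section is a single solid region. Total boundary length (outer) = 67.00 mm.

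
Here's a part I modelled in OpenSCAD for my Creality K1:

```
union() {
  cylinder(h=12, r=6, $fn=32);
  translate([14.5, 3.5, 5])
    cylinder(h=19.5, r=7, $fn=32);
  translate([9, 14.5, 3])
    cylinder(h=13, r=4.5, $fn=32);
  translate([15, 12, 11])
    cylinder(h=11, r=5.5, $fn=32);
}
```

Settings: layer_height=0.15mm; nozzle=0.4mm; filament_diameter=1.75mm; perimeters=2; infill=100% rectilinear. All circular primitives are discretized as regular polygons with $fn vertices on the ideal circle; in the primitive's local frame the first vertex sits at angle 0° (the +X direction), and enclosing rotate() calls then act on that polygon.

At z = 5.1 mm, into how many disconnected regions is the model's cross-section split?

3

At z = 5.1 mm: the r=6 cylinder gives a regular 32-gon of circumradius 6 (constant along its height); the r=7 cylinder at (14.5, 3.5) contributes a regular 32-gon of circumradius 7; the r=4.5 cylinder at (9, 14.5) gives a regular 32-gon of circumradius 4.5 (constant along its height); the cylinder at (15, 12) does not reach this height (z outside [11, 22]); Taking the union: the 3 present regions are separate (no shared area or edge), so areas and boundary lengths simply add and each stays a separate island — 3 connected regions. The result has 3 disconnected regions.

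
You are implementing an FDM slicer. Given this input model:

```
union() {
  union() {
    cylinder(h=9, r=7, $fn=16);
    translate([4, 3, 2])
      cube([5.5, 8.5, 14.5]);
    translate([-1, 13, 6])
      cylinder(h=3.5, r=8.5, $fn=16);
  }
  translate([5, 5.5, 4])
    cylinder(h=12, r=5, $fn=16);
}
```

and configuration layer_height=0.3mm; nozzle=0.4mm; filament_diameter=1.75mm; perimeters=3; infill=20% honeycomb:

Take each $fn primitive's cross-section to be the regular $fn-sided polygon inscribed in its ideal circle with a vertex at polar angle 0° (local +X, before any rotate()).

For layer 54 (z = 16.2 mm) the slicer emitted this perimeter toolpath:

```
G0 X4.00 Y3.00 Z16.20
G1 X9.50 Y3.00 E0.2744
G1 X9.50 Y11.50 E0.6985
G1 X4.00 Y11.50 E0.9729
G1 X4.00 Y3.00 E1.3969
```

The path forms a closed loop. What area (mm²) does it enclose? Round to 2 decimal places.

46.75 mm²

Apply the shoelace formula to the sequence of (X, Y) vertices; enclosed area = 46.75 mm².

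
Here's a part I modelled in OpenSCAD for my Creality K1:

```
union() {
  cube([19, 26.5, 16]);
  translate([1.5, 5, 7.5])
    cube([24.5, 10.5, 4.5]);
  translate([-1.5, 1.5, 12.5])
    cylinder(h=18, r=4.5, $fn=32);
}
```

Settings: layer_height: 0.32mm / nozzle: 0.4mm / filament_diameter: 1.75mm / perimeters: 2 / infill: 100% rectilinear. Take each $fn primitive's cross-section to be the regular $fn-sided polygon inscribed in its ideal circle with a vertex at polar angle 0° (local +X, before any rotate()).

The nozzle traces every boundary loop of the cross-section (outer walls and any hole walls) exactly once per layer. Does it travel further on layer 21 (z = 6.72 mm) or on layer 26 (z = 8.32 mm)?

Layer 21 (z = 6.72): the 19×26.5 cube contributes its full rectangle (perimeter 91.00 mm); the cube at (1.5, 5) is absent (z outside [7.5, 12]); the cylinder at (-1.5, 1.5) is not intersected at this z (z outside [12.5, 30.5]); Merging all regions: only the 19×26.5 cube is present, so the union is just that shape — boundary = 91.00 mm. So its perimeter = 91.00 mm. Layer 26 (z = 8.32): the cube is present — its section is the full 19×26.5 rectangle (perimeter 91.00 mm); the 24.5×10.5 cube at (1.5, 5) contributes its full rectangle (perimeter 70.00 mm); the cylinder at (-1.5, 1.5) is absent (z outside [12.5, 30.5]); Combining (union): the regions partially overlap (shared area 183.75 mm²), so the edge portions inside another operand are dropped and the merged outline is re-measured after clipping — boundary = 105.00 mm. So its perimeter = 105.00 mm. Layer 26 is larger (105.00 vs 91.00 mm).

layer 26 (z = 8.32 mm)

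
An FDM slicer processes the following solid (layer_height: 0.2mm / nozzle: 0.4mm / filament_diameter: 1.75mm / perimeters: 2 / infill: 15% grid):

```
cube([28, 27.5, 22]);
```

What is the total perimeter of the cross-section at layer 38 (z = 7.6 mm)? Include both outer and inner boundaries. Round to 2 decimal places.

111.00 mm

At z = 7.6 mm: the cube (footprint 28×27.5) is included at this height (perimeter 111.00 mm). Overall, the cross-section is a single solid region. Total boundary length (outer) = 111.00 mm.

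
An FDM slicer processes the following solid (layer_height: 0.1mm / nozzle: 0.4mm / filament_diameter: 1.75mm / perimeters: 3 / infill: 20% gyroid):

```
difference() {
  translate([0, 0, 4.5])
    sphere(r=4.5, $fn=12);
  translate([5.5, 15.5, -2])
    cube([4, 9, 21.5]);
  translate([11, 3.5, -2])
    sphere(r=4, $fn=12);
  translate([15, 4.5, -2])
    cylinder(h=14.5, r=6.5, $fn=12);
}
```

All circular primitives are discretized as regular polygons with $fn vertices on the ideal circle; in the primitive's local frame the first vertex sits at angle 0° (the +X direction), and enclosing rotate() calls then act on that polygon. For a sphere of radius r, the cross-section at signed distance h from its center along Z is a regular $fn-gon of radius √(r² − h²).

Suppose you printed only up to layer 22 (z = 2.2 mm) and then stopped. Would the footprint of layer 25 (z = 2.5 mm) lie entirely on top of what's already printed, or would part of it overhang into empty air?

part overhangs

Compare the two slices. At z = 2.2: the r=4.5 sphere slices to a regular 12-gon of circumradius 3.868 (√(r²−h²) with h=2.3 from center) (area = (12/2)·3.868²·sin(360°/12) = 44.88 mm²); the cube at (5.5, 15.5) (footprint 4×9) is included at this height (area 36.00 mm²); the sphere at (11, 3.5) is absent (|z−center|=4.200 > r=4); the cylinder at (15, 4.5): section is a regular 12-gon, circumradius r=6.5 (area = (12/2)·6.500²·sin(360°/12) = 126.75 mm²); Subtracting the remaining from the first: starting from the r=4.5 sphere (44.88 mm²), the 4×9 cube at (5.5, 15.5) misses the remaining region (no effect); the r=6.5 cylinder at (15, 4.5) misses the remaining region (no effect) — area = 44.88 mm². At z = 2.5: the r=4.5 sphere contributes a regular 12-gon of circumradius √(4.5²−2²) = 4.031 (area = (12/2)·4.031²·sin(360°/12) = 48.75 mm²); the 4×9 cube at (5.5, 15.5) contributes its full rectangle (area 36.00 mm²); the sphere at (11, 3.5) does not reach this height (|z−center|=4.500 > r=4); the r=6.5 cylinder at (15, 4.5) contributes a regular 12-gon of circumradius 6.5 (area = (12/2)·6.500²·sin(360°/12) = 126.75 mm²); After the difference (first − rest): starting from the r=4.5 sphere (48.75 mm²), the 4×9 cube at (5.5, 15.5) misses the remaining region (no effect); the r=6.5 cylinder at (15, 4.5) misses the remaining region (no effect) — area = 48.75 mm². Checking containment: at z = 2.5 the cross-section extends beyond the z = 2.2 cross-section by about 3.87 mm².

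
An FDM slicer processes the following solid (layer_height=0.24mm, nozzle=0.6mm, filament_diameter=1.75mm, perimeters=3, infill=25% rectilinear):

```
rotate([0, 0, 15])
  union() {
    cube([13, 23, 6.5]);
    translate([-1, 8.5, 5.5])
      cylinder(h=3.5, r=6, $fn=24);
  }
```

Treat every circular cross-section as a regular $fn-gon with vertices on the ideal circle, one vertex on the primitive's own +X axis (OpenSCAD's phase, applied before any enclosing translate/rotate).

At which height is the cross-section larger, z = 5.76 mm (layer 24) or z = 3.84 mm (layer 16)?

Layer 24 (z = 5.76): the cube (footprint 13×23) is included at this height (area 299.00 mm²); the r=6 cylinder at (-1, 8.5) contributes a regular 24-gon of circumradius 6 (area = (24/2)·6.000²·sin(360°/24) = 111.81 mm²); Combining (union): the regions partially overlap — summed areas 410.81 mm² minus the doubly-counted overlap 44.04 mm² gives 366.77 mm² — area = 366.77 mm²; (rotated 15° about Z; rotation is an isometry so areas/perimeters/island counts are preserved). So its area = 366.77 mm². Layer 16 (z = 3.84): the 13×23 cube contributes its full rectangle (area 299.00 mm²); the cylinder at (-1, 8.5) is not intersected at this z (z outside [5.5, 9]); Taking the union: only the 13×23 cube is present, so the union is just that shape — area = 299.00 mm²; (whole slice rotated 15° about Z — lengths, areas and connectivity unchanged). So its area = 299.00 mm². Layer 24 is larger (366.77 vs 299.00 mm²).

layer 24 (z = 5.76 mm)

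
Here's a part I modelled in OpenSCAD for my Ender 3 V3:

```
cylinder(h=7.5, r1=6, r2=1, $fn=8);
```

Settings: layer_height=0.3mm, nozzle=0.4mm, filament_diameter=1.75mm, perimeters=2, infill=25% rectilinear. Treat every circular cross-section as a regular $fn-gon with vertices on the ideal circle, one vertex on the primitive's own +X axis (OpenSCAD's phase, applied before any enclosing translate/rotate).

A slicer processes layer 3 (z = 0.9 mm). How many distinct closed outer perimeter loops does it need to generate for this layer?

1

At z = 0.9 mm: the cone: at t=0.120 of its height the radius interpolates to r₁+(r₂−r₁)t = 5.400, giving a regular 8-gon of that circumradius. The result has 1 disconnected region.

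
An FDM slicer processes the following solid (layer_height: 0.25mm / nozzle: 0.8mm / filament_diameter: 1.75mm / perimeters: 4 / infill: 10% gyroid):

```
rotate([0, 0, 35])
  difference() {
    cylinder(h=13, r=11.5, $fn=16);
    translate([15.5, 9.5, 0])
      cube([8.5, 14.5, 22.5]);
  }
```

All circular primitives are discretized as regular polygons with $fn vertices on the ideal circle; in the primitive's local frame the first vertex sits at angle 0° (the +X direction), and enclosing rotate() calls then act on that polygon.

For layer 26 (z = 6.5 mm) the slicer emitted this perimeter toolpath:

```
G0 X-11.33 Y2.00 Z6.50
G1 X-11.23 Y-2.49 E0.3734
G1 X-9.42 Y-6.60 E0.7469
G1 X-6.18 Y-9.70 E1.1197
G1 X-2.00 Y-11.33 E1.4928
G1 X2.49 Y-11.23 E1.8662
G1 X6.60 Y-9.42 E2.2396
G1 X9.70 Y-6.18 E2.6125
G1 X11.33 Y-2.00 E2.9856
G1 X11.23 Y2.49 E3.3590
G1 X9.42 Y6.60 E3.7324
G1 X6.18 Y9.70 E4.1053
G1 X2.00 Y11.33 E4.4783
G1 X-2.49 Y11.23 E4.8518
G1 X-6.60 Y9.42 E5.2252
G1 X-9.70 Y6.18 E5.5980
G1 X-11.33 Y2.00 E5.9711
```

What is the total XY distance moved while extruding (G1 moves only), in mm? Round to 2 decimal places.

71.81 mm

Sum the Euclidean lengths of each G1 segment: total = 71.81 mm.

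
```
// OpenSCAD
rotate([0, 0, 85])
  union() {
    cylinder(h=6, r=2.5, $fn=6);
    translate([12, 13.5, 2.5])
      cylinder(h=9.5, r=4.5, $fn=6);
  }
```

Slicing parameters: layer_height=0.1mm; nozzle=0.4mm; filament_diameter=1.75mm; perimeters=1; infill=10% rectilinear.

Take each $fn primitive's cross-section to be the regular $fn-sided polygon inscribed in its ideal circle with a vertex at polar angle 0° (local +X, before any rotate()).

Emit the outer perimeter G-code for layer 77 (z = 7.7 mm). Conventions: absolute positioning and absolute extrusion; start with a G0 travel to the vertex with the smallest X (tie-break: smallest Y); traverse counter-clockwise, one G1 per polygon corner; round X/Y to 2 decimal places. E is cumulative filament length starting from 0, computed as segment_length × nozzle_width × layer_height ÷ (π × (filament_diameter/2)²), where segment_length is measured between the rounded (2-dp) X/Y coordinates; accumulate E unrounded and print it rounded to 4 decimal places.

At z = 7.7 mm: the cylinder does not reach this height (z outside [0, 6]); the cylinder at (12, 13.5): section is a regular 6-gon, circumradius r=4.5; Taking the union: only the r=4.5 cylinder at (12, 13.5) is present, so the union is just that shape — 1 connected region; (rotated 85° about Z; rotation is an isometry so areas/perimeters/island counts are preserved). The outline is a single polygon with 6 vertices. Extrusion per mm of travel: 0.4 × 0.1 / (π × 0.875²) = 0.016630. Accumulating E over each segment gives final E = 0.4489.

G0 X-16.48 Y11.23 Z7.70
G1 X-12.79 Y8.65 E0.0749
G1 X-8.72 Y10.55 E0.1496
G1 X-8.32 Y15.03 E0.2244
G1 X-12.01 Y17.61 E0.2992
G1 X-16.09 Y15.71 E0.3741
G1 X-16.48 Y11.23 E0.4489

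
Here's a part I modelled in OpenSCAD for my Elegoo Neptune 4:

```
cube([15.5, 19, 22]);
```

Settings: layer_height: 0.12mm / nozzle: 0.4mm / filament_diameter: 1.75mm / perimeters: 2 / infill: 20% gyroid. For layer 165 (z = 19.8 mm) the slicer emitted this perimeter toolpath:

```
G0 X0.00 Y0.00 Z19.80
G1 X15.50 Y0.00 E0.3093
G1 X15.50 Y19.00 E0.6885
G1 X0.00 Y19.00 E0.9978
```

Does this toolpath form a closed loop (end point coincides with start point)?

Start point (G0): (0.00, 0.00). End point (last G1): the path does not return to the start — open.

no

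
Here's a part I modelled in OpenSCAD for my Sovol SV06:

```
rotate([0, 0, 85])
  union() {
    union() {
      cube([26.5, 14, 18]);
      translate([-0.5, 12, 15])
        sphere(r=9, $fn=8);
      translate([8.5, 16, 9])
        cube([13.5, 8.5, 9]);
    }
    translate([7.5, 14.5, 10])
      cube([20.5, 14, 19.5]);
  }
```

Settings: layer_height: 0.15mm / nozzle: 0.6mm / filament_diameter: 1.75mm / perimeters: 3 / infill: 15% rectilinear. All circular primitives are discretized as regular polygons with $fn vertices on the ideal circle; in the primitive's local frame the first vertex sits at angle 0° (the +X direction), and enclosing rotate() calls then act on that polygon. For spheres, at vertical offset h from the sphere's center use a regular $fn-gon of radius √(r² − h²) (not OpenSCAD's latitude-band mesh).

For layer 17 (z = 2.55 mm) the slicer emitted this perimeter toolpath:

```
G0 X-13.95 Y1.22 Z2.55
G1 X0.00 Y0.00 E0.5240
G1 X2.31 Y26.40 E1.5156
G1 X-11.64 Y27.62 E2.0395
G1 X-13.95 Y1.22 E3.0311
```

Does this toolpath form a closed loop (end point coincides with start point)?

yes

Start point (G0): (-13.95, 1.22). End point (last G1): the path returns to the start — closed.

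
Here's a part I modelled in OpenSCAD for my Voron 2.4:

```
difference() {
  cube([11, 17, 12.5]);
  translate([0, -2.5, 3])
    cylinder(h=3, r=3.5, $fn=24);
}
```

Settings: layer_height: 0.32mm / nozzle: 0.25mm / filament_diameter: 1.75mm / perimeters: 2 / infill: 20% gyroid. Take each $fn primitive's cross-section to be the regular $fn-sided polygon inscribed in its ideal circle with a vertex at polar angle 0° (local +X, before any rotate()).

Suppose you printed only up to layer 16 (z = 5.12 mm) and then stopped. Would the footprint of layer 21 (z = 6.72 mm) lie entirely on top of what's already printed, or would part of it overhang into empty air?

Compare the two slices. At z = 5.12: the 11×17 cube contributes its full rectangle (area 187.00 mm²); the cylinder at (0, -2.5): section is a regular 24-gon, circumradius r=3.5 (area = (24/2)·3.500²·sin(360°/24) = 38.05 mm²); Taking the first minus the rest: starting from the 11×17 cube (187.00 mm²), the r=3.5 cylinder at (0, -2.5) partially overlaps it — only the 1.63 mm² overlap (of its 38.05 mm²) is removed, clipping the outline — area = 185.37 mm². At z = 6.72: the cube is present — its section is the full 11×17 rectangle (area 187.00 mm²); the cylinder at (0, -2.5) is absent (z outside [3, 6]); Taking the first minus the rest: none of the subtracted shapes is present at this height, so the 11×17 cube is unchanged — area = 187.00 mm². Checking containment: at z = 6.72 the cross-section extends beyond the z = 5.12 cross-section by about 1.63 mm².

part overhangs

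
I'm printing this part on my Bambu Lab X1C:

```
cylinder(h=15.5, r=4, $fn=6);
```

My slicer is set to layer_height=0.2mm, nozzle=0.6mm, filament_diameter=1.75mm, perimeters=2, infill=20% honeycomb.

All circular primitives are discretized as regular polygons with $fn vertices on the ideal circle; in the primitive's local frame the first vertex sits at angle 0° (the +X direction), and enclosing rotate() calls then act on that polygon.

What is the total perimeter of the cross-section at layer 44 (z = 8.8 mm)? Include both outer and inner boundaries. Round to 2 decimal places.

At z = 8.8 mm: the cylinder: section is a regular 6-gon, circumradius r=4 (perimeter = 2·6·4.000·sin(180°/6) = 24.00 mm). Overall, the cross-section is a single solid region. Total boundary length (outer) = 24.00 mm.

24.00 mm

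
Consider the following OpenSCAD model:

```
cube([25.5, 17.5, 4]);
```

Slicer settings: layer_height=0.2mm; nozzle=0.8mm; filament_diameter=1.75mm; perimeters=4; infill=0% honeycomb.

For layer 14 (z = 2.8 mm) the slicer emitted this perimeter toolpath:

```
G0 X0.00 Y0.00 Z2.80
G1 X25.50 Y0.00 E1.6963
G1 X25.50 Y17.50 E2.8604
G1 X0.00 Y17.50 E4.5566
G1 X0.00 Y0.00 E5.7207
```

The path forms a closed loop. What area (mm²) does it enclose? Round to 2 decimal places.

Apply the shoelace formula to the sequence of (X, Y) vertices; enclosed area = 446.25 mm².

446.25 mm²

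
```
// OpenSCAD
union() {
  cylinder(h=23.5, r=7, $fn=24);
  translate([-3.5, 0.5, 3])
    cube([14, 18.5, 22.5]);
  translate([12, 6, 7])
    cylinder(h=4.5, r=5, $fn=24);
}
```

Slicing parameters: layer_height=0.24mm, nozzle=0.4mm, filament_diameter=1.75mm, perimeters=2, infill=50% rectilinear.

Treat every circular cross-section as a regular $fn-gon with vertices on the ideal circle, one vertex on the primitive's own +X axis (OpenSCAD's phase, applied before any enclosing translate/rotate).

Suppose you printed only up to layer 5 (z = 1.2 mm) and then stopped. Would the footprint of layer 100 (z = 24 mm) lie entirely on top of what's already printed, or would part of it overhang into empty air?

part overhangs

Compare the two slices. At z = 1.2: the r=7 cylinder contributes a regular 24-gon of circumradius 7 (area = (24/2)·7.000²·sin(360°/24) = 152.19 mm²); the cube at (-3.5, 0.5) does not reach this height (z outside [3, 25.5]); the cylinder at (12, 6) does not reach this height (z outside [7, 11.5]); Merging all regions: only the r=7 cylinder is present, so the union is just that shape — area = 152.19 mm². At z = 24: the cylinder does not reach this height (z outside [0, 23.5]); the cube at (-3.5, 0.5) is present — its section is the full 14×18.5 rectangle (area 259.00 mm²); the cylinder at (12, 6) is absent (z outside [7, 11.5]); Taking the union: only the 14×18.5 cube at (-3.5, 0.5) is present, so the union is just that shape — area = 259.00 mm². Checking containment: at z = 24 the cross-section extends beyond the z = 1.2 cross-section by about 202.90 mm².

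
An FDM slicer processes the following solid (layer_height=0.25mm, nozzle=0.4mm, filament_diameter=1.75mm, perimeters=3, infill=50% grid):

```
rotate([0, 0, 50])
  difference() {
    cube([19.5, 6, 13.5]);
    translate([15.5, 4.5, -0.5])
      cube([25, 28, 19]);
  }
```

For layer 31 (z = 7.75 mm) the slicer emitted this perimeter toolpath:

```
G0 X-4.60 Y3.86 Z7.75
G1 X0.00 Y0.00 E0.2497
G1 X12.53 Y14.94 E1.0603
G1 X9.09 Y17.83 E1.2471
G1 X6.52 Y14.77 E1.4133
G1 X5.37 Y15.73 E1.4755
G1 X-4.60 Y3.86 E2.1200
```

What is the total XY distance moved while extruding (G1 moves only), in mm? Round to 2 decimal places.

50.99 mm

Sum the Euclidean lengths of each G1 segment: total = 50.99 mm.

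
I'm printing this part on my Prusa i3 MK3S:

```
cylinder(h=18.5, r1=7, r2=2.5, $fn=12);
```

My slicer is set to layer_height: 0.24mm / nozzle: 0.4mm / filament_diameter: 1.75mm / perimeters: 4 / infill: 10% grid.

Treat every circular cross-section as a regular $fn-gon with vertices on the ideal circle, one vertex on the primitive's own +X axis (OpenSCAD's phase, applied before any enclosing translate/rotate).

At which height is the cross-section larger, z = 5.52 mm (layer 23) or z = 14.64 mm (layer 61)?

layer 23 (z = 5.52 mm)

Layer 23 (z = 5.52): the cone contributes a regular 12-gon of circumradius 5.657 (interpolated between r1=7 and r2=2.5 at t=0.298) (area = (12/2)·5.657²·sin(360°/12) = 96.02 mm²). So its area = 96.02 mm². Layer 61 (z = 14.64): the cone: at t=0.791 of its height the radius interpolates to r₁+(r₂−r₁)t = 3.439, giving a regular 12-gon of that circumradius (area = (12/2)·3.439²·sin(360°/12) = 35.48 mm²). So its area = 35.48 mm². Layer 23 is larger (96.02 vs 35.48 mm²).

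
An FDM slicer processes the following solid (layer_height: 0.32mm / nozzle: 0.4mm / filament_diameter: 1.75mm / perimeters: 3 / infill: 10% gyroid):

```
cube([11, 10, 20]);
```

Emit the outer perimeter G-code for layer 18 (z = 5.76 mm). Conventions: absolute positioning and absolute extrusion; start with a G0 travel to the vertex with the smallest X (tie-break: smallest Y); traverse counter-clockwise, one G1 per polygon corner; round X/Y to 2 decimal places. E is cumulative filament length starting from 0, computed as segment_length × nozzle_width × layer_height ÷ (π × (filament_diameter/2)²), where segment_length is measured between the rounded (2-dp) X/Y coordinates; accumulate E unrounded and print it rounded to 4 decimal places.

G0 X0.00 Y0.00 Z5.76
G1 X11.00 Y0.00 E0.5854
G1 X11.00 Y10.00 E1.1175
G1 X0.00 Y10.00 E1.7029
G1 X0.00 Y0.00 E2.2351

At z = 5.76 mm: the cube (footprint 11×10) is included at this height. The outline is a single polygon with 4 vertices. Extrusion per mm of travel: 0.4 × 0.32 / (π × 0.875²) = 0.053216. Accumulating E over each segment gives final E = 2.2351.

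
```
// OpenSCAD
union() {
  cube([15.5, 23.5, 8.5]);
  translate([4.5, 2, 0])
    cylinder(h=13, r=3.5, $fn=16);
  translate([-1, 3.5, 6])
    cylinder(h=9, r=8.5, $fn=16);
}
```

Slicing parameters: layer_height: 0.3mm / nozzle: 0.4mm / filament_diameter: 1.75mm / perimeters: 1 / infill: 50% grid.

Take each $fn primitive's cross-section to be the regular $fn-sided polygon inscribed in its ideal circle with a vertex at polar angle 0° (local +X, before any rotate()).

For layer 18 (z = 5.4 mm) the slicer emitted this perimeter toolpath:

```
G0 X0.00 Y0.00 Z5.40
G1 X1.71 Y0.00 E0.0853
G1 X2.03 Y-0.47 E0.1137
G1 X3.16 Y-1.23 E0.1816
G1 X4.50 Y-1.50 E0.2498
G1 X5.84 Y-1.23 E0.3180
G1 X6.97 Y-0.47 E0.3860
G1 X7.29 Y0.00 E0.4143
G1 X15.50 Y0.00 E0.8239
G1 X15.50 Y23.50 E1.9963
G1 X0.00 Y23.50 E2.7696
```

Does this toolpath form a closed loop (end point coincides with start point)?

no

Start point (G0): (0.00, 0.00). End point (last G1): the path does not return to the start — open.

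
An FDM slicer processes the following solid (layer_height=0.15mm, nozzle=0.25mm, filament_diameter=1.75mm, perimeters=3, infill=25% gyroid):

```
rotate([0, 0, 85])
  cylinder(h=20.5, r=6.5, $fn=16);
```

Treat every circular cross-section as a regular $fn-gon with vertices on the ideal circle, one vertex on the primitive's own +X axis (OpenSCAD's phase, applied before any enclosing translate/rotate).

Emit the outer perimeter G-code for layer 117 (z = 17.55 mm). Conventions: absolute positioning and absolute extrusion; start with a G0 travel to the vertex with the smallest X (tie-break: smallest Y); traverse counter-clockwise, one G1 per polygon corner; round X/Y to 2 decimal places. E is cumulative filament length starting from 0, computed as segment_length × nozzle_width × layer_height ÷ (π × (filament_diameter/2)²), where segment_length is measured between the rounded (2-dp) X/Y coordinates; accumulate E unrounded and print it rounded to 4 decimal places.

G0 X-6.48 Y0.57 Z17.55
G1 X-6.20 Y-1.95 E0.0395
G1 X-4.98 Y-4.18 E0.0792
G1 X-3.00 Y-5.77 E0.1188
G1 X-0.57 Y-6.48 E0.1582
G1 X1.95 Y-6.20 E0.1978
G1 X4.18 Y-4.98 E0.2374
G1 X5.77 Y-3.00 E0.2770
G1 X6.48 Y-0.57 E0.3164
G1 X6.20 Y1.95 E0.3560
G1 X4.98 Y4.18 E0.3956
G1 X3.00 Y5.77 E0.4352
G1 X0.57 Y6.48 E0.4747
G1 X-1.95 Y6.20 E0.5142
G1 X-4.18 Y4.98 E0.5538
G1 X-5.77 Y3.00 E0.5934
G1 X-6.48 Y0.57 E0.6329

At z = 17.55 mm: the r=6.5 cylinder contributes a regular 16-gon of circumradius 6.5; (rotated 85° about Z; rotation is an isometry so areas/perimeters/island counts are preserved). The outline is a single polygon with 16 vertices. Extrusion per mm of travel: 0.25 × 0.15 / (π × 0.875²) = 0.015591. Accumulating E over each segment gives final E = 0.6329.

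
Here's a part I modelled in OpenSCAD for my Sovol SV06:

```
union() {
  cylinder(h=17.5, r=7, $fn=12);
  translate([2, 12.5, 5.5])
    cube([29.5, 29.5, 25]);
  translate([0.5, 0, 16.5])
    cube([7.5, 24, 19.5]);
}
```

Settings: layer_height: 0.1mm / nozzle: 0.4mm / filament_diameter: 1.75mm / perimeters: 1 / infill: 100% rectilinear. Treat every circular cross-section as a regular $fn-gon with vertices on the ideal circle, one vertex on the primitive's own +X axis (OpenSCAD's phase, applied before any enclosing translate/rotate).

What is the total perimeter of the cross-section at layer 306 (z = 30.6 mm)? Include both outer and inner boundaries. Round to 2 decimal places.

63.00 mm

At z = 30.6 mm: the cylinder is not intersected at this z (z outside [0, 17.5]); the cube at (2, 12.5) does not reach this height (z outside [5.5, 30.5]); the 7.5×24 cube at (0.5, 0) contributes its full rectangle (perimeter 63.00 mm); Merging all regions: only the 7.5×24 cube at (0.5, 0) is present, so the union is just that shape — boundary = 63.00 mm. Overall, the cross-section is a single solid region. Total boundary length (outer) = 63.00 mm.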